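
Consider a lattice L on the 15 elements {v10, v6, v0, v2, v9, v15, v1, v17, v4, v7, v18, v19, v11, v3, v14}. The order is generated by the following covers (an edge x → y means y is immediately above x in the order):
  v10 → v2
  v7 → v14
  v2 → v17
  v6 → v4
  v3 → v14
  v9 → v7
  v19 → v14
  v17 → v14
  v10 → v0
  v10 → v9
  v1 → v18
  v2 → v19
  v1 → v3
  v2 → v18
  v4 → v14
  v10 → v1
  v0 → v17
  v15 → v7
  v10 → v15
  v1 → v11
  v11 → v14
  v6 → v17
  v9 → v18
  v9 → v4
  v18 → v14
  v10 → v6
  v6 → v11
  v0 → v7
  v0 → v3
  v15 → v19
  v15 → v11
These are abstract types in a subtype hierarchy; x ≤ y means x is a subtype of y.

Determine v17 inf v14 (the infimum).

v17

Common lower bounds of {v17, v14}: v0, v10, v17, v2, v6.
The greatest among these is v17.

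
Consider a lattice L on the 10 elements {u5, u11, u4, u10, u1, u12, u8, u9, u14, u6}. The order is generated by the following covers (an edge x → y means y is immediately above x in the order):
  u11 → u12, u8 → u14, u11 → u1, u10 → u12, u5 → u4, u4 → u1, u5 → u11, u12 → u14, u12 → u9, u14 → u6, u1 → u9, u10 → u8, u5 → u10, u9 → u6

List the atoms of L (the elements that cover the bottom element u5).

u10, u11, u4

The atoms are exactly the elements that cover u5: u10, u11, u4.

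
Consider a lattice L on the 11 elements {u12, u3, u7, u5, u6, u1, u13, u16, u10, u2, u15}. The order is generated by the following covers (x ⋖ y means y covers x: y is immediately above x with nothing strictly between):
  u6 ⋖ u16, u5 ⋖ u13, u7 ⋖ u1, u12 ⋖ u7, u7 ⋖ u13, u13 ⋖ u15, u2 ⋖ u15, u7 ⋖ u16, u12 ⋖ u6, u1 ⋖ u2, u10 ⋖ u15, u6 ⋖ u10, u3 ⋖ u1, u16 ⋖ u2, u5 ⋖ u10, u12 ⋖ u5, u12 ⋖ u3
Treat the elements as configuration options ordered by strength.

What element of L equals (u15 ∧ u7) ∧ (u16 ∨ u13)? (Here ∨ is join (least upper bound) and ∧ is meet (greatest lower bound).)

u7

u15 ∧ u7 = u7
u16 ∨ u13 = u15
u7 ∧ u15 = u7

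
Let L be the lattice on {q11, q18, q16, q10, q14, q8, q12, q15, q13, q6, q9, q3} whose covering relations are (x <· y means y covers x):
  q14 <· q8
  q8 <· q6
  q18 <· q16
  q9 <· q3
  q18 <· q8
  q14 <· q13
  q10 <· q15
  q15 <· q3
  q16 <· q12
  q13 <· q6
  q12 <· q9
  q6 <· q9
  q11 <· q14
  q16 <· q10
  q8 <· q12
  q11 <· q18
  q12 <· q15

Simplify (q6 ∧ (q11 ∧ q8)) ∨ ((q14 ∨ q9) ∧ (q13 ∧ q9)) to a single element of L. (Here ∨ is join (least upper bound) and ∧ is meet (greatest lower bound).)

q13

q11 ∧ q8 = q11
q6 ∧ q11 = q11
q14 ∨ q9 = q9
q13 ∧ q9 = q13
q9 ∧ q13 = q13
q11 ∨ q13 = q13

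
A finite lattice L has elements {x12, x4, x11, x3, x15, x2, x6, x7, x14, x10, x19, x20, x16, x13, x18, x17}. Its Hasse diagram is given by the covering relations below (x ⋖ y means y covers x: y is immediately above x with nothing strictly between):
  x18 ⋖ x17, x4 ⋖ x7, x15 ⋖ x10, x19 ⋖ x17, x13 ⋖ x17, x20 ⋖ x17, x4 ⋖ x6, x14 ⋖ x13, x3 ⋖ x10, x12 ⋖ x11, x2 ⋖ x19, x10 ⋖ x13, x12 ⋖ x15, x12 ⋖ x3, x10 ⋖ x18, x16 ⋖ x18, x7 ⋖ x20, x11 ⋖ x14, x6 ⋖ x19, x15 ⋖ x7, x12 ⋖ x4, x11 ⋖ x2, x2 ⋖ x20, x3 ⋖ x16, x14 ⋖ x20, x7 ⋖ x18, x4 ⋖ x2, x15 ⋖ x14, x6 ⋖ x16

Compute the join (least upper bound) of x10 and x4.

x18

Common upper bounds of {x10, x4}: x17, x18.
The least among these is x18.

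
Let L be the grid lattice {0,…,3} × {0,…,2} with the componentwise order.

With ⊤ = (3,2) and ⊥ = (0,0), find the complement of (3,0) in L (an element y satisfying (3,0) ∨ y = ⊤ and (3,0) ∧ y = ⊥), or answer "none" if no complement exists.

(0,2)

Need y with (3,0) ∨ y = (3,2) and (3,0) ∧ y = (0,0).
Checking each element gives: (0,2).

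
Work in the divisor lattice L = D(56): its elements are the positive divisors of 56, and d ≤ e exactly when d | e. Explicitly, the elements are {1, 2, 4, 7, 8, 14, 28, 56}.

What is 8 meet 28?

4

In the divisibility order, the meet is the greatest common divisor: gcd(8, 28) = 4.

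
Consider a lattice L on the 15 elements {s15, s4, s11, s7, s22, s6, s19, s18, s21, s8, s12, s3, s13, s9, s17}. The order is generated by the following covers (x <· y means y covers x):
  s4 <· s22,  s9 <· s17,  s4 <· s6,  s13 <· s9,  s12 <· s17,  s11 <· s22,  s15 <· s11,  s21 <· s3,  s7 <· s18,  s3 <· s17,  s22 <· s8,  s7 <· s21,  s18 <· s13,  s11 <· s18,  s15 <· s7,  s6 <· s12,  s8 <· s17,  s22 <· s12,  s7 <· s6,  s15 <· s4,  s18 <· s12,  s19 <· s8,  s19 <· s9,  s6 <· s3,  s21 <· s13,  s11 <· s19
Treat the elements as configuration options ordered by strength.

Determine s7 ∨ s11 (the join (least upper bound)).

Common upper bounds of {s7, s11}: s12, s13, s17, s18, s9.
The least among these is s18.

s18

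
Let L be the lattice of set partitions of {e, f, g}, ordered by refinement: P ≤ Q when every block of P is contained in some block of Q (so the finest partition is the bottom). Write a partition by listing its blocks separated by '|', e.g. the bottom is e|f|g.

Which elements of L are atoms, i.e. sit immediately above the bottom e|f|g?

ef|g, eg|f, e|fg

The atoms are exactly the elements that cover e|f|g: ef|g, eg|f, e|fg.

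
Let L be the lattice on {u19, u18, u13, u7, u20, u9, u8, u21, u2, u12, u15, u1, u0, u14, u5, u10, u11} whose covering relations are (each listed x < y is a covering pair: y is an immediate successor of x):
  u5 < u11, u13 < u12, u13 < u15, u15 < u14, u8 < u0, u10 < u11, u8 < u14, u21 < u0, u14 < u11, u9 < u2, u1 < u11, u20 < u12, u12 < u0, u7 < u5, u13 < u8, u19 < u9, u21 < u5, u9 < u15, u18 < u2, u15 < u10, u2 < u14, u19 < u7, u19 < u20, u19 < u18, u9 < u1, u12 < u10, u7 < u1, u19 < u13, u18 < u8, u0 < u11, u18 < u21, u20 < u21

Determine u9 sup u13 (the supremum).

Common upper bounds of {u9, u13}: u10, u11, u14, u15.
The least among these is u15.

u15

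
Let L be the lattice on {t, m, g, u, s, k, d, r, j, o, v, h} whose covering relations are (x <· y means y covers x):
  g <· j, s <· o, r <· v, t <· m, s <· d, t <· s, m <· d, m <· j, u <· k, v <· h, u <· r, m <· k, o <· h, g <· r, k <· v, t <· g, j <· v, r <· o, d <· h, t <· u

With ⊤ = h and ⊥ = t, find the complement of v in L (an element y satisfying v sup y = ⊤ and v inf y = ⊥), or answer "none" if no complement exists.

Need y with v ∨ y = h and v ∧ y = t.
Checking each element gives: s.

s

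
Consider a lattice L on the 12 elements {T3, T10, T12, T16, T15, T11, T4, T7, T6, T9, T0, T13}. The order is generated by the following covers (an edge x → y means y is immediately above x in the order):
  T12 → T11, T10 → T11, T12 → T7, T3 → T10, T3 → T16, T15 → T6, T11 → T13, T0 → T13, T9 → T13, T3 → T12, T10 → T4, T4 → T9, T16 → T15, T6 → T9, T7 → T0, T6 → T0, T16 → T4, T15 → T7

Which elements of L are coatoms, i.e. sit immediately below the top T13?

T0, T11, T9

The coatoms are exactly the elements covered by T13: T0, T11, T9.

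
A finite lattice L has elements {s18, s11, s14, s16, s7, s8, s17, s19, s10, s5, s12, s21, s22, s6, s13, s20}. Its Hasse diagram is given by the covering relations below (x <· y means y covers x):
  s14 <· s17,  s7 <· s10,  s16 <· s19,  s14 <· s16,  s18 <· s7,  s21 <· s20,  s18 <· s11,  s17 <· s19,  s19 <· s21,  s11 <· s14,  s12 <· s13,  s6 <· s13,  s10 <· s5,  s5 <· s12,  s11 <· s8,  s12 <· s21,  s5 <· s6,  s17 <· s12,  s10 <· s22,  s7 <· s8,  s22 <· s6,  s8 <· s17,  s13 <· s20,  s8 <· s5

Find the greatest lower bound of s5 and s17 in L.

Common lower bounds of {s5, s17}: s11, s18, s7, s8.
The greatest among these is s8.

s8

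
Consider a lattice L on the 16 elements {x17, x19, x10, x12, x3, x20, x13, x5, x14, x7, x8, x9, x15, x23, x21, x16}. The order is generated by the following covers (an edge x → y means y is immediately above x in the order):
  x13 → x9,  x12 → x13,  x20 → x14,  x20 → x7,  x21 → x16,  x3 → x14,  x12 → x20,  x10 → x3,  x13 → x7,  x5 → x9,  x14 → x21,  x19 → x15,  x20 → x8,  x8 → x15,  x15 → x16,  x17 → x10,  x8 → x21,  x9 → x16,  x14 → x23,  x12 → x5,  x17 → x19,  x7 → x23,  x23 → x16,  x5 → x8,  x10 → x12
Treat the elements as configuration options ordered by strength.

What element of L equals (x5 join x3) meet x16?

x21

x5 ∨ x3 = x21
x21 ∧ x16 = x21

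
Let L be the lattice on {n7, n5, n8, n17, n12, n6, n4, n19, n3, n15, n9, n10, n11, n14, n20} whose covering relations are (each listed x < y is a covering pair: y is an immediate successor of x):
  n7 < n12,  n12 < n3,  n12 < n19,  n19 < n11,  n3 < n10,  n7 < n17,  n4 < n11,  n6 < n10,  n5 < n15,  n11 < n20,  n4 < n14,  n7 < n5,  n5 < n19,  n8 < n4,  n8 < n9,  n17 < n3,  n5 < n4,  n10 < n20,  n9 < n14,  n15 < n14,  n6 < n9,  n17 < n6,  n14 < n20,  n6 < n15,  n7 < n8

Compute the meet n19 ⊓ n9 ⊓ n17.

n7

Common lower bounds of {n19, n9, n17}: n7.
The greatest among these is n7.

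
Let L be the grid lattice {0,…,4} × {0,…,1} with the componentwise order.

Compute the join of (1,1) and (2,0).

(2,1)

In a product of chains, the join is componentwise max, giving (2,1).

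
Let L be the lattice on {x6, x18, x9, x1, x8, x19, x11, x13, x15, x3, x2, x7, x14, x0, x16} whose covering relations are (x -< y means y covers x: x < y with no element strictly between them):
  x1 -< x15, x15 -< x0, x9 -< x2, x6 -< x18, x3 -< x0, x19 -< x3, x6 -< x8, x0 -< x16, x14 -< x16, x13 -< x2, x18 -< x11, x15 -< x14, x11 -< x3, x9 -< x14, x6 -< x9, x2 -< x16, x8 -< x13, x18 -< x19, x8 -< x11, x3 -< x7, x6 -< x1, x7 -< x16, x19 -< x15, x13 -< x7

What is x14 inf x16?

x14

Common lower bounds of {x14, x16}: x1, x14, x15, x18, x19, x6, x9.
The greatest among these is x14.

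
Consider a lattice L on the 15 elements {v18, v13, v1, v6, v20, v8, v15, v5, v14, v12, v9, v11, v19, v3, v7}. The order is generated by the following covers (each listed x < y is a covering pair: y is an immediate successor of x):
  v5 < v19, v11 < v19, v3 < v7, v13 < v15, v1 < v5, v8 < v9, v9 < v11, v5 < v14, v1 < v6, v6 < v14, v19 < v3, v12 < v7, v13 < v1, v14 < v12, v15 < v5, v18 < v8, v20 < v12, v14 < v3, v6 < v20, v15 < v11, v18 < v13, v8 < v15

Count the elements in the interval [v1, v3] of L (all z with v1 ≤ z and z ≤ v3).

6

The interval [v1, v3] = {v1, v14, v19, v3, v5, v6}, which has 6 elements.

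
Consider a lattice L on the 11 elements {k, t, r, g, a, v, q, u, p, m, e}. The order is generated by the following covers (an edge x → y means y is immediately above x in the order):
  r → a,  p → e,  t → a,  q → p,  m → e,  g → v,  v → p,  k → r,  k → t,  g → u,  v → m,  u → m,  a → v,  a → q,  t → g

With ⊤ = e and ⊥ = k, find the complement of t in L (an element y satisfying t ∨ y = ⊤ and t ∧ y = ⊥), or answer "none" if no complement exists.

none

For every candidate y, either t ∨ y ≠ e or t ∧ y ≠ k; no complement exists.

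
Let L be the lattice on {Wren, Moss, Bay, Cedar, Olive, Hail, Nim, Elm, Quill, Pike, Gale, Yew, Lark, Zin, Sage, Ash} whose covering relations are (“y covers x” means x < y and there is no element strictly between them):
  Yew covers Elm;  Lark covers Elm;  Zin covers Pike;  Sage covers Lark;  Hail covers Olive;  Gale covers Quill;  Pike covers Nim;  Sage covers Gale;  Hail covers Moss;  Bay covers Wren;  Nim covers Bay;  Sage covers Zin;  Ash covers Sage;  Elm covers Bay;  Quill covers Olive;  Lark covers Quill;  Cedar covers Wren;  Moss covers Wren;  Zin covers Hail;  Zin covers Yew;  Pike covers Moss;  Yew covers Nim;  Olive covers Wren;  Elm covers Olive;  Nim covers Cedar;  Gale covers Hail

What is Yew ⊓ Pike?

Common lower bounds of {Yew, Pike}: Bay, Cedar, Nim, Wren.
The greatest among these is Nim.

Nim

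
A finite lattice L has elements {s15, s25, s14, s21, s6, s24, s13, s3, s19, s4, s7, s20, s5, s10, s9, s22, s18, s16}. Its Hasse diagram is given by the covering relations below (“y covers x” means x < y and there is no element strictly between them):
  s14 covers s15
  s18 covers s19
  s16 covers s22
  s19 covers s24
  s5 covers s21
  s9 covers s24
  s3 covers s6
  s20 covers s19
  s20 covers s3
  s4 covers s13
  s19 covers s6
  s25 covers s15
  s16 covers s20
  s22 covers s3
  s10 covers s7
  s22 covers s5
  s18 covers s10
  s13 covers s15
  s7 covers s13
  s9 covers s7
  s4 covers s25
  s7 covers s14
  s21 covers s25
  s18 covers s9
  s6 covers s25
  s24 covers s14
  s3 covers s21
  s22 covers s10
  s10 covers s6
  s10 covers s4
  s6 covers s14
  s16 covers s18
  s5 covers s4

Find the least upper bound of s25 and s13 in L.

Common upper bounds of {s25, s13}: s10, s16, s18, s22, s4, s5.
The least among these is s4.

s4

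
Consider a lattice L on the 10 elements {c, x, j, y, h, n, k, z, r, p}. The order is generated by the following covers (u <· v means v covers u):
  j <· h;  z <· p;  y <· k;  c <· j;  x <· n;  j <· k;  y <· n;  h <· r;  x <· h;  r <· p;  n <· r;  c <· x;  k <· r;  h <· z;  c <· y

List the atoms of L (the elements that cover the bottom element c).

j, x, y

The atoms are exactly the elements that cover c: j, x, y.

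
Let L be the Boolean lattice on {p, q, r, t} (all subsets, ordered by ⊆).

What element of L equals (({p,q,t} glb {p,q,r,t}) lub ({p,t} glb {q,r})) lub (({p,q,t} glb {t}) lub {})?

{p,q,t}

{p,q,t} ∧ {p,q,r,t} = {p,q,t}
{p,t} ∧ {q,r} = {}
{p,q,t} ∨ {} = {p,q,t}
{p,q,t} ∧ {t} = {t}
{t} ∨ {} = {t}
{p,q,t} ∨ {t} = {p,q,t}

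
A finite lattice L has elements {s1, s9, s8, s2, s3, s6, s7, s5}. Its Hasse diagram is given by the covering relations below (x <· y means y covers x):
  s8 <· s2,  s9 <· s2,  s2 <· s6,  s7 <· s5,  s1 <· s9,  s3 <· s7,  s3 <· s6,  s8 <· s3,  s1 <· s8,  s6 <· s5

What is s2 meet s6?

Common lower bounds of {s2, s6}: s1, s2, s8, s9.
The greatest among these is s2.

s2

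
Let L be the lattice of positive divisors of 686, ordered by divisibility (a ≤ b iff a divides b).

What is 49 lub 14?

In the divisibility order, the join is the least common multiple: lcm(49, 14) = 98.

98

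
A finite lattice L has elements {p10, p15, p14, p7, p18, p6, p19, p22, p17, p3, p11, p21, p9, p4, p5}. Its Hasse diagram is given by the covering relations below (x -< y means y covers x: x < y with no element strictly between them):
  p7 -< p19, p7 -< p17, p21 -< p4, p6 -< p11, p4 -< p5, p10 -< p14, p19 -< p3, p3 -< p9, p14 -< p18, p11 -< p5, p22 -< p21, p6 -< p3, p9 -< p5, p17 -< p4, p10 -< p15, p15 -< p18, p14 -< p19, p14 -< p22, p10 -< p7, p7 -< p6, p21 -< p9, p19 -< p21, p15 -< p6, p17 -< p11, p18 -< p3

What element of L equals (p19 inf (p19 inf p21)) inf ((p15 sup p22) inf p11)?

p19 ∧ p21 = p19
p19 ∧ p19 = p19
p15 ∨ p22 = p9
p9 ∧ p11 = p6
p19 ∧ p6 = p7

p7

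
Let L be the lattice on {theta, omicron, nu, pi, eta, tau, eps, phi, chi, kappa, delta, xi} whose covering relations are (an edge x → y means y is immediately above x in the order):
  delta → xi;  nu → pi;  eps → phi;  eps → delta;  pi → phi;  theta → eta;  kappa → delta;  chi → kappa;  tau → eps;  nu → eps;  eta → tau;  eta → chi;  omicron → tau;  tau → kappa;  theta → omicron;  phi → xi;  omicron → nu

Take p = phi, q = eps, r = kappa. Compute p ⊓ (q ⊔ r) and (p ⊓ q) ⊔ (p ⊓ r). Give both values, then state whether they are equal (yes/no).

eps; eps; yes

q ⊔ r = delta, so p ⊓ (q ⊔ r) = phi ⊓ delta = eps.
p ⊓ q = eps and p ⊓ r = tau, so (p ⊓ q) ⊔ (p ⊓ r) = eps ⊔ tau = eps.
Equal: yes.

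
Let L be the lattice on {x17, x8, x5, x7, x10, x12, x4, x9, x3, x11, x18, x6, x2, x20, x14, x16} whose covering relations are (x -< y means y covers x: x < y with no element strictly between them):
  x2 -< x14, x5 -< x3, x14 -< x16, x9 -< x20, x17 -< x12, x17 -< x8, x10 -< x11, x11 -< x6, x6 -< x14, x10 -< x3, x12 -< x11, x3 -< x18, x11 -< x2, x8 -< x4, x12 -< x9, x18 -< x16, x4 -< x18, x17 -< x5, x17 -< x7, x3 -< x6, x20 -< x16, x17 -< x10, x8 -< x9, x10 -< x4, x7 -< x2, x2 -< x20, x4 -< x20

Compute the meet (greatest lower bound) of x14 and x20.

x2

Common lower bounds of {x14, x20}: x10, x11, x12, x17, x2, x7.
The greatest among these is x2.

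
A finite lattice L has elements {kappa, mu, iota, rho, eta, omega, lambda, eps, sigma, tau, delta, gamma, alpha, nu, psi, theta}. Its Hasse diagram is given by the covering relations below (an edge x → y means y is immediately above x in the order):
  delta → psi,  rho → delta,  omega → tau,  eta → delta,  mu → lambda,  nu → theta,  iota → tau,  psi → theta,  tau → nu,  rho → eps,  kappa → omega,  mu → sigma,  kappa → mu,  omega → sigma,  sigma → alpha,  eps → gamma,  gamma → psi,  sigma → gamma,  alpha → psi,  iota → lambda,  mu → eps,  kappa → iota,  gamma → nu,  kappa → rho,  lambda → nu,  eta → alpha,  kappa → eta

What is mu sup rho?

Common upper bounds of {mu, rho}: eps, gamma, nu, psi, theta.
The least among these is eps.

eps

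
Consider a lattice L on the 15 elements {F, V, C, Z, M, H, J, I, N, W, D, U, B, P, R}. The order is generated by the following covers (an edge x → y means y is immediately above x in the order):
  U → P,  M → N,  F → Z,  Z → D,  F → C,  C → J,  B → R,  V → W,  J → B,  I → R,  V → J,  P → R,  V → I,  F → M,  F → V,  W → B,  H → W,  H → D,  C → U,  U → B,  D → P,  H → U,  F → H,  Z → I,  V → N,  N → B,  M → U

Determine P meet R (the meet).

Common lower bounds of {P, R}: C, D, F, H, M, P, U, Z.
The greatest among these is P.

P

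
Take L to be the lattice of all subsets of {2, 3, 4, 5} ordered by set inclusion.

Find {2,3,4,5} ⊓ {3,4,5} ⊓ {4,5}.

Under ⊆, meet is intersection: {2,3,4,5} ∩ {3,4,5} ∩ {4,5} = {4,5}.

{4,5}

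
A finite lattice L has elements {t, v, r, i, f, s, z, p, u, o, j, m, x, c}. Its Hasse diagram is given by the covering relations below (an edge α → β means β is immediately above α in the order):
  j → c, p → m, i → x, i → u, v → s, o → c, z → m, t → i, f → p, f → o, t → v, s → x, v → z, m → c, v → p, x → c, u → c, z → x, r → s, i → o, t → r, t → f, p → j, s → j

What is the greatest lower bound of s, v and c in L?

Common lower bounds of {s, v, c}: t, v.
The greatest among these is v.

v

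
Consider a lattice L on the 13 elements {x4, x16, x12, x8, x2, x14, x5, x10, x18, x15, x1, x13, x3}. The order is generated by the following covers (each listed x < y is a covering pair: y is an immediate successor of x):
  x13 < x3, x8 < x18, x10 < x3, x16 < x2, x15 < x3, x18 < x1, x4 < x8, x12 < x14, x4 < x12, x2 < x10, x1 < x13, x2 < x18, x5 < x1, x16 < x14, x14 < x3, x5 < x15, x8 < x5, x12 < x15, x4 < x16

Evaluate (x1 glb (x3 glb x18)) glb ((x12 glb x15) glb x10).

x4

x3 ∧ x18 = x18
x1 ∧ x18 = x18
x12 ∧ x15 = x12
x12 ∧ x10 = x4
x18 ∧ x4 = x4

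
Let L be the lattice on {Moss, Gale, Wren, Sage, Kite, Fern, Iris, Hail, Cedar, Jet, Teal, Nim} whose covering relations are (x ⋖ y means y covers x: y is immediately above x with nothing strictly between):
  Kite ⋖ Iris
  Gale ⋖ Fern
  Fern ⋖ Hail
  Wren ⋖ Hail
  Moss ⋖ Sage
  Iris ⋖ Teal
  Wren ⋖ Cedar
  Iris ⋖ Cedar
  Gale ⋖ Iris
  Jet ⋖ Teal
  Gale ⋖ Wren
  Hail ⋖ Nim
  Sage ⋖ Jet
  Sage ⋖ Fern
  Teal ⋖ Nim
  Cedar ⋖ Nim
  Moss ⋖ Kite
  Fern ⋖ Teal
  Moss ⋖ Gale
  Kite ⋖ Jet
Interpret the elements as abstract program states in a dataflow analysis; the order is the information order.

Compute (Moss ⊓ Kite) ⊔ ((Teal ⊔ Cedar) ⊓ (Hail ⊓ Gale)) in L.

Moss ∧ Kite = Moss
Teal ∨ Cedar = Nim
Hail ∧ Gale = Gale
Nim ∧ Gale = Gale
Moss ∨ Gale = Gale

Gale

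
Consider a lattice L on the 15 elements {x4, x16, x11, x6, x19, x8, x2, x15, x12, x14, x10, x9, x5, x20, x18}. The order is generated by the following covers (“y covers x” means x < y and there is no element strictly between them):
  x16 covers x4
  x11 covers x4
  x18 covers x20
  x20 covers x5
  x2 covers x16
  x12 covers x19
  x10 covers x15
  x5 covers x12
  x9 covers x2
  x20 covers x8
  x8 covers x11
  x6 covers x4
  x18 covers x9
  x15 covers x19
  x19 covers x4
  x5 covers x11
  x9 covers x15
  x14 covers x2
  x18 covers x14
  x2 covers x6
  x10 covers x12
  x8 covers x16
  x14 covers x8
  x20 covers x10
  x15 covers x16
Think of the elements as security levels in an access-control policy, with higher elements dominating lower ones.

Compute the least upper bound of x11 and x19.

Common upper bounds of {x11, x19}: x18, x20, x5.
The least among these is x5.

x5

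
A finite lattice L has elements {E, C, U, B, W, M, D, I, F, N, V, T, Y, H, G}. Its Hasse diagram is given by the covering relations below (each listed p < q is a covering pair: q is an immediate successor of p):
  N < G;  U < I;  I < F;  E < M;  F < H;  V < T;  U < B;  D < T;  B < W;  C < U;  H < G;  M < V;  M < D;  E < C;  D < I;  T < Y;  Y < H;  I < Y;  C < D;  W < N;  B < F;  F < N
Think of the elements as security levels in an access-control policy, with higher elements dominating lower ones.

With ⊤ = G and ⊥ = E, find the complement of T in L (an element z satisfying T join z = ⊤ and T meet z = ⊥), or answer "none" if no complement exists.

none

For every candidate z, either T ∨ z ≠ G or T ∧ z ≠ E; no complement exists.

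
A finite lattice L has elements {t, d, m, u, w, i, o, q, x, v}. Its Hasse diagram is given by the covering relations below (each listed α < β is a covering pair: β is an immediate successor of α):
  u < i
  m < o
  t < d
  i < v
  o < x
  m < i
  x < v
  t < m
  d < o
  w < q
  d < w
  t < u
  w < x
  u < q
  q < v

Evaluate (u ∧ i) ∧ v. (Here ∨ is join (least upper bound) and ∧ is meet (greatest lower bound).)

u

u ∧ i = u
u ∧ v = u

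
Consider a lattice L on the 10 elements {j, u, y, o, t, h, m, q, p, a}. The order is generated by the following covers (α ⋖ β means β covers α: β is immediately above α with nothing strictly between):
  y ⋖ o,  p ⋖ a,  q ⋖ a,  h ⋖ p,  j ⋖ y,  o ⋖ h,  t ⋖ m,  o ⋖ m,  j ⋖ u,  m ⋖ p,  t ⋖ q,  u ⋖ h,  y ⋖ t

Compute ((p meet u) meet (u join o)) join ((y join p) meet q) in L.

p

p ∧ u = u
u ∨ o = h
u ∧ h = u
y ∨ p = p
p ∧ q = t
u ∨ t = p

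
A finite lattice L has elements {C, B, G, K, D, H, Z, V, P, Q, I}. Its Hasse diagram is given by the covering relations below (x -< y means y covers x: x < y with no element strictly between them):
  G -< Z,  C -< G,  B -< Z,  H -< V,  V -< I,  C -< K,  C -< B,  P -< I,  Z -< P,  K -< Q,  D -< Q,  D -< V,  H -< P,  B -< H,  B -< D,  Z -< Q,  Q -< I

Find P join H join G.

P

Common upper bounds of {P, H, G}: I, P.
The least among these is P.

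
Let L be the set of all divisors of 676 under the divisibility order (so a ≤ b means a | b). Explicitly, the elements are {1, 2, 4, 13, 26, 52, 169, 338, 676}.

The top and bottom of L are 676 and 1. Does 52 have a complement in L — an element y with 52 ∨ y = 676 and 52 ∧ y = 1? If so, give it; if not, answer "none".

For every candidate y, either 52 ∨ y ≠ 676 or 52 ∧ y ≠ 1; no complement exists.

none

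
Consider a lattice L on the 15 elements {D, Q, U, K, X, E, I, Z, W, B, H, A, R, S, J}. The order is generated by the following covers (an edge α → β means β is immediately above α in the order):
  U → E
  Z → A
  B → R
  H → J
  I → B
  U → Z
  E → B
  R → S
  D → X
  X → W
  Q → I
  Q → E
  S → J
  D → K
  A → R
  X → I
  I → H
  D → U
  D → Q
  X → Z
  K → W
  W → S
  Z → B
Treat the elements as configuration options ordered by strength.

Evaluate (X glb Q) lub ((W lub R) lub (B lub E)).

S

X ∧ Q = D
W ∨ R = S
B ∨ E = B
S ∨ B = S
D ∨ S = S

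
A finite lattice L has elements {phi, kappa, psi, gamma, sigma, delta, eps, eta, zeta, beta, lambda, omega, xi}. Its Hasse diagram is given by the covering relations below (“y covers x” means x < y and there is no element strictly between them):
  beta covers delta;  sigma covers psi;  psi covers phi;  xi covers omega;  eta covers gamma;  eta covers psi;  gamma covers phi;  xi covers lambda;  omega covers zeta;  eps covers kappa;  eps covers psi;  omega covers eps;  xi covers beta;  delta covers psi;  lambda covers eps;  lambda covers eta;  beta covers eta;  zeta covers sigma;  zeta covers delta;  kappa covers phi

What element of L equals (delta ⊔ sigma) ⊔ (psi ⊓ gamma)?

delta ∨ sigma = zeta
psi ∧ gamma = phi
zeta ∨ phi = zeta

zeta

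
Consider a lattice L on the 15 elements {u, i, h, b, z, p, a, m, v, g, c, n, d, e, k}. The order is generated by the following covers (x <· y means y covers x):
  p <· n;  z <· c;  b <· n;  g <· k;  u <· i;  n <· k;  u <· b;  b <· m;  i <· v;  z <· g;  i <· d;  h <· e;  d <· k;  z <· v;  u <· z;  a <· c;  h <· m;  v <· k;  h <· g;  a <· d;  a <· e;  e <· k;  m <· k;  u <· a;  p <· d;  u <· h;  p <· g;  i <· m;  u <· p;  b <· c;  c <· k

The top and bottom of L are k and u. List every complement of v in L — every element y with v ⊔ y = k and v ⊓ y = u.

a, b, e, h, n, p

Need y with v ∨ y = k and v ∧ y = u.
Checking each element gives: a, b, e, h, n, p.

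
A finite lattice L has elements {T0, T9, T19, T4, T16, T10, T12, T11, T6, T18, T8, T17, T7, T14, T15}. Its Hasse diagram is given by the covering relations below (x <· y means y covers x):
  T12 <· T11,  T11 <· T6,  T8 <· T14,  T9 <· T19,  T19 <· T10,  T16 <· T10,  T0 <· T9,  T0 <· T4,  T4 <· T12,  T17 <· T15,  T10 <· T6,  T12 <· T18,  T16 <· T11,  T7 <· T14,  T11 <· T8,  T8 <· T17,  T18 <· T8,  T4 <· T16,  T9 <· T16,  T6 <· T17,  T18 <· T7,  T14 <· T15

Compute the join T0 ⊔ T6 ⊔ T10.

T6

Common upper bounds of {T0, T6, T10}: T15, T17, T6.
The least among these is T6.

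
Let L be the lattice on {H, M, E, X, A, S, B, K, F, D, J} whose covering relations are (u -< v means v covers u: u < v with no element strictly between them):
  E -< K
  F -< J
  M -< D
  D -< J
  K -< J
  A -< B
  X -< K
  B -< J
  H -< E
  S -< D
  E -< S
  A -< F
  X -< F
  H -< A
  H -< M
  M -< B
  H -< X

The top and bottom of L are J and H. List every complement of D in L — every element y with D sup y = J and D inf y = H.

Need y with D ∨ y = J and D ∧ y = H.
Checking each element gives: A, F, X.

A, F, X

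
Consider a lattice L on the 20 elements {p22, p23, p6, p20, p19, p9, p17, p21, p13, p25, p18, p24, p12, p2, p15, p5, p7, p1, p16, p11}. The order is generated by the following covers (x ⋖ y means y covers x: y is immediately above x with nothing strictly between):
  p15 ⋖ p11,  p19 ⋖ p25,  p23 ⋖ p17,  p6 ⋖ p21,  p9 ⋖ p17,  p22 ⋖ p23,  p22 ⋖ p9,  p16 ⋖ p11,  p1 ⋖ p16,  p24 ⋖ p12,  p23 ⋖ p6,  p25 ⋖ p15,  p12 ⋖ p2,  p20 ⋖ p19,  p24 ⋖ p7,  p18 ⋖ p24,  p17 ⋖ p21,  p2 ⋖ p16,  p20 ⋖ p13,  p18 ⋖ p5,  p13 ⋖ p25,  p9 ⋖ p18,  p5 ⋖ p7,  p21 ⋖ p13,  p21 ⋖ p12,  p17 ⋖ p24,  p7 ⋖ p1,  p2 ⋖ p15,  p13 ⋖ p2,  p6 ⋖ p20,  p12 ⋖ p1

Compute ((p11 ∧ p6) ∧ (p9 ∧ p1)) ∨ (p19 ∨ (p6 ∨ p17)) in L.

p25

p11 ∧ p6 = p6
p9 ∧ p1 = p9
p6 ∧ p9 = p22
p6 ∨ p17 = p21
p19 ∨ p21 = p25
p22 ∨ p25 = p25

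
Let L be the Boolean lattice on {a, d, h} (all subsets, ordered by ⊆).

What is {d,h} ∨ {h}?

{d,h}

Under ⊆, join is union: {d,h} ∪ {h} = {d,h}.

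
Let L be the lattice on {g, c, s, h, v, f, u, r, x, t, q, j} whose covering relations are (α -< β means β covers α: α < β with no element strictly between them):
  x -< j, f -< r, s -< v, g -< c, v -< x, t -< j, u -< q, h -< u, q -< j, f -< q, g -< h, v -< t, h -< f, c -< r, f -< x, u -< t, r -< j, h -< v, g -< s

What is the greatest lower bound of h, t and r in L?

Common lower bounds of {h, t, r}: g, h.
The greatest among these is h.

h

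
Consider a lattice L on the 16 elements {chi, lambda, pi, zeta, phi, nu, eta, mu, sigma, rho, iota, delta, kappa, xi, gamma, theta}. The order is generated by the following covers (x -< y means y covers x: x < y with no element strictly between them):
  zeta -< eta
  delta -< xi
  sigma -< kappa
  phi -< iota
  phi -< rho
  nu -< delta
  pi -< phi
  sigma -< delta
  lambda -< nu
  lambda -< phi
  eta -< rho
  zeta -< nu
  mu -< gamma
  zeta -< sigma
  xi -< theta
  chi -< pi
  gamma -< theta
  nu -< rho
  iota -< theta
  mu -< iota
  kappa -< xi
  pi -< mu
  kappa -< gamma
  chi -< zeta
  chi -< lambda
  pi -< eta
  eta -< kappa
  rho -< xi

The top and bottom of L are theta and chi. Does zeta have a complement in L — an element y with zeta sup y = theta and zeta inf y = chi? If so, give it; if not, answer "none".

iota

Need y with zeta ∨ y = theta and zeta ∧ y = chi.
Checking each element gives: iota.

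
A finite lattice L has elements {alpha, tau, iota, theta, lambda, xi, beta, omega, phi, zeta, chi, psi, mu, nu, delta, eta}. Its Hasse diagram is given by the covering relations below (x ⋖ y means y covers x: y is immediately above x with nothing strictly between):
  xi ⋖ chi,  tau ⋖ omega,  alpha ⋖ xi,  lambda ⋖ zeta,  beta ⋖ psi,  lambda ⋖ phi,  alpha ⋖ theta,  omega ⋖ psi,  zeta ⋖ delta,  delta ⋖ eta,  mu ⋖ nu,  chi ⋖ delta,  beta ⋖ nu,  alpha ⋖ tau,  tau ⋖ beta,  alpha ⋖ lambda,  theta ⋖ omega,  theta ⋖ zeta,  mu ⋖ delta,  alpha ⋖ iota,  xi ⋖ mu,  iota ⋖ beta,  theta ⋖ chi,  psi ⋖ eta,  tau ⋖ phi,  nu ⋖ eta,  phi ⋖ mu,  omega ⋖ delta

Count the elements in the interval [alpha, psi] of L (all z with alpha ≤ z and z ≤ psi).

7

The interval [alpha, psi] = {alpha, beta, iota, omega, psi, tau, theta}, which has 7 elements.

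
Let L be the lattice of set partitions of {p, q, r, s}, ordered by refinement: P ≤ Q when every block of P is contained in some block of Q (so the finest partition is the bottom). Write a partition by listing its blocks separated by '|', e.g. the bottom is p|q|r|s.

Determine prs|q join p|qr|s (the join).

Common upper bounds of {prs|q, p|qr|s}: pqrs.
The least among these is pqrs.

pqrs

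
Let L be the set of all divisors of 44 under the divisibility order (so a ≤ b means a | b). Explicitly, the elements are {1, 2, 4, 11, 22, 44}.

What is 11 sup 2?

22

In the divisibility order, the join is the least common multiple: lcm(11, 2) = 22.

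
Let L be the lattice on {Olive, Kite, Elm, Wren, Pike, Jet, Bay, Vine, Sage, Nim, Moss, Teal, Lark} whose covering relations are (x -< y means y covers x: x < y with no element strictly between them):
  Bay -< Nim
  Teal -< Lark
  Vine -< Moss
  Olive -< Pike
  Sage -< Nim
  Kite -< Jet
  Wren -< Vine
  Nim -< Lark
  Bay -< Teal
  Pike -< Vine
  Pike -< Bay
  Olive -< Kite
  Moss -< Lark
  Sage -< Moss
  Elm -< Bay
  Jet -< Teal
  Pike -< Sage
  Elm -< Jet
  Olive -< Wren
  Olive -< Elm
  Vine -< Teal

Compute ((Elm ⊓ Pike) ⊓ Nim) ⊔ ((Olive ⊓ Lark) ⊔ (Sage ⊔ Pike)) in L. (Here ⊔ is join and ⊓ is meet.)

Sage

Elm ∧ Pike = Olive
Olive ∧ Nim = Olive
Olive ∧ Lark = Olive
Sage ∨ Pike = Sage
Olive ∨ Sage = Sage
Olive ∨ Sage = Sage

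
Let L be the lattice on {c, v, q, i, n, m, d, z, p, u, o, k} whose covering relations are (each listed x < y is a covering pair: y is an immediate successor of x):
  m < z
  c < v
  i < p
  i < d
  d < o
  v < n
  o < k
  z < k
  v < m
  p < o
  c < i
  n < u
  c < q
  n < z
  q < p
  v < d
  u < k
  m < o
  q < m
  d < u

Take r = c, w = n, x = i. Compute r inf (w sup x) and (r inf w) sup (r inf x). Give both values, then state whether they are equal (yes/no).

w sup x = u, so r inf (w sup x) = c inf u = c.
r inf w = c and r inf x = c, so (r inf w) sup (r inf x) = c sup c = c.
Equal: yes.

c; c; yes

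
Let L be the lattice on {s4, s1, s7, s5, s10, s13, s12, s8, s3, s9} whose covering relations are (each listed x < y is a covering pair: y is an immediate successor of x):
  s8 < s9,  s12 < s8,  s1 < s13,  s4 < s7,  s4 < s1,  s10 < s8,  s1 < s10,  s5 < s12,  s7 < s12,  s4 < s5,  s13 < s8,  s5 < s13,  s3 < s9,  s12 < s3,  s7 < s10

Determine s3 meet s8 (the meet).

Common lower bounds of {s3, s8}: s12, s4, s5, s7.
The greatest among these is s12.

s12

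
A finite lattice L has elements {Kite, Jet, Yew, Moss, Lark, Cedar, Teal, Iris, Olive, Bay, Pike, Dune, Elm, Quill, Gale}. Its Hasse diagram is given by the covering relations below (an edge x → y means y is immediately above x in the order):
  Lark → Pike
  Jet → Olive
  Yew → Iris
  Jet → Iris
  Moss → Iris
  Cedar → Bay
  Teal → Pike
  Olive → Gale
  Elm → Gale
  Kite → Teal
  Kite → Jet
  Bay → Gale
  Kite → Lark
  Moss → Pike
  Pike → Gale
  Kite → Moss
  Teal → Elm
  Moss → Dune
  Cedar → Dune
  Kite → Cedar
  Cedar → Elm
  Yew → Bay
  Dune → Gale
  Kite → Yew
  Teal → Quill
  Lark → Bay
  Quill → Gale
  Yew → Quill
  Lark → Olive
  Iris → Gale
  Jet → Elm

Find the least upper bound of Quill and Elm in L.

Common upper bounds of {Quill, Elm}: Gale.
The least among these is Gale.

Gale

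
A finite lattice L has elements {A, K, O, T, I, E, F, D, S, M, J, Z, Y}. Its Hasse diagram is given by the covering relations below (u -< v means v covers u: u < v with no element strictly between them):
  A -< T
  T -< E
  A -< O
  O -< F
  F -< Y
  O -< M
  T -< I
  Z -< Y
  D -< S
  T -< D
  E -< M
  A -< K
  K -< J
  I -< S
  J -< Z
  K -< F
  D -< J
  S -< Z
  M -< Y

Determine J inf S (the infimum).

Common lower bounds of {J, S}: A, D, T.
The greatest among these is D.

D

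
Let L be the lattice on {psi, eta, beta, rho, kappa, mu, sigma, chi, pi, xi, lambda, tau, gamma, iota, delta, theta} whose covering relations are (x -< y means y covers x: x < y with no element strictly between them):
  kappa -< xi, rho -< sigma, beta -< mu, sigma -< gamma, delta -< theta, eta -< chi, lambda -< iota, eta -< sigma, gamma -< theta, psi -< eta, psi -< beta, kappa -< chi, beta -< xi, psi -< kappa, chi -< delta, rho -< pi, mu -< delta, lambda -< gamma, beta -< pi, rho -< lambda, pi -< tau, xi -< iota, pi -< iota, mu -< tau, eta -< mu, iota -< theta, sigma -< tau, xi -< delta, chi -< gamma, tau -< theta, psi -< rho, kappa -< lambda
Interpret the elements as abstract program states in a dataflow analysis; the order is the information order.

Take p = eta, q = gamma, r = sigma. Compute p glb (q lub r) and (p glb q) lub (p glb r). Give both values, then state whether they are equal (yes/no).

q lub r = gamma, so p glb (q lub r) = eta glb gamma = eta.
p glb q = eta and p glb r = eta, so (p glb q) lub (p glb r) = eta lub eta = eta.
Equal: yes.

eta; eta; yes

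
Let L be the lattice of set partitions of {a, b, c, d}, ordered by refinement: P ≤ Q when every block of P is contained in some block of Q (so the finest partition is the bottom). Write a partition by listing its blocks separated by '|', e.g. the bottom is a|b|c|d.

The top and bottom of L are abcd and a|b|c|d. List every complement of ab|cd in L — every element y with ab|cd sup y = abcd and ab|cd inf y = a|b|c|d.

ac|bd, ac|b|d, ad|bc, ad|b|c, a|bc|d, a|bd|c

Need y with ab|cd ∨ y = abcd and ab|cd ∧ y = a|b|c|d.
Checking each element gives: ac|bd, ac|b|d, ad|bc, ad|b|c, a|bc|d, a|bd|c.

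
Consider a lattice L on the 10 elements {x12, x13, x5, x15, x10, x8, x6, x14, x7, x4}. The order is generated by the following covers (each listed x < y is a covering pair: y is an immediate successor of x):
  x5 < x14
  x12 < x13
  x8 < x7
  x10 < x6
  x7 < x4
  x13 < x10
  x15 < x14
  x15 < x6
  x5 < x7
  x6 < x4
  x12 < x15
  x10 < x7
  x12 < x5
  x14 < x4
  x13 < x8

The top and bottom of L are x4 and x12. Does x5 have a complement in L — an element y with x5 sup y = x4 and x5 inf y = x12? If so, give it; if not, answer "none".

x6

Need y with x5 ∨ y = x4 and x5 ∧ y = x12.
Checking each element gives: x6.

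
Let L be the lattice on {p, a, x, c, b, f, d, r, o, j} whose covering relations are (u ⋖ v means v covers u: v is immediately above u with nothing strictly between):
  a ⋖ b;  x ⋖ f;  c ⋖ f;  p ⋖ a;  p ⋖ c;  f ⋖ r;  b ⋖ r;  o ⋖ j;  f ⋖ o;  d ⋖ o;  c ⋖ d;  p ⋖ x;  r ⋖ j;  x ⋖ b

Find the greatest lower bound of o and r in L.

f

Common lower bounds of {o, r}: c, f, p, x.
The greatest among these is f.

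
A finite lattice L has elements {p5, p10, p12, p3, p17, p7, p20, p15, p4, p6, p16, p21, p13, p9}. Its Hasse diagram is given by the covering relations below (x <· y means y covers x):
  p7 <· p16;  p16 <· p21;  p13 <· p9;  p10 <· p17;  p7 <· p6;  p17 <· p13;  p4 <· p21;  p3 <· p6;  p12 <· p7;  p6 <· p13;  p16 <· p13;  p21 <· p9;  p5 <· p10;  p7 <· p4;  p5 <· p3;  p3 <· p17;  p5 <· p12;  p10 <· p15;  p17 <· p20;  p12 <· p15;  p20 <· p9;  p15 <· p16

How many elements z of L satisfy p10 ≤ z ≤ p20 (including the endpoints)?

The interval [p10, p20] = {p10, p17, p20}, which has 3 elements.

3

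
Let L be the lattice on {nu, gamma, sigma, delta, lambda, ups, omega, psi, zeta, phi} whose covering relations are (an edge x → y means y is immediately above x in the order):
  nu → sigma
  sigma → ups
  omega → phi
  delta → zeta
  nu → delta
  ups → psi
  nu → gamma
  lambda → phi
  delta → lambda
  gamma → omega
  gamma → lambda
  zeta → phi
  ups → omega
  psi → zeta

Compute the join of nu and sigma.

Common upper bounds of {nu, sigma}: omega, phi, psi, sigma, ups, zeta.
The least among these is sigma.

sigma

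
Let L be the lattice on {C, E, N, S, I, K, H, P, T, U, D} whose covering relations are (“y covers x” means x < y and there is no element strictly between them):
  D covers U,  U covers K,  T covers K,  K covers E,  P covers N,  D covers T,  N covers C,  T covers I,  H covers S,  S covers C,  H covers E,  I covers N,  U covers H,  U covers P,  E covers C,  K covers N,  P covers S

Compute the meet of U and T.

K

Common lower bounds of {U, T}: C, E, K, N.
The greatest among these is K.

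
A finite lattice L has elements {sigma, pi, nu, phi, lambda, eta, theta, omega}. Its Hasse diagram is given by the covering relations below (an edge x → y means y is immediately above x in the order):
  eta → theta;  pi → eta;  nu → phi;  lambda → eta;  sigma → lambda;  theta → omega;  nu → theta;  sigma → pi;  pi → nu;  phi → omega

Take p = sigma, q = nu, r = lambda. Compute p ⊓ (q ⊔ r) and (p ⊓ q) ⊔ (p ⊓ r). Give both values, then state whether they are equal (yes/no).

sigma; sigma; yes

q ⊔ r = theta, so p ⊓ (q ⊔ r) = sigma ⊓ theta = sigma.
p ⊓ q = sigma and p ⊓ r = sigma, so (p ⊓ q) ⊔ (p ⊓ r) = sigma ⊔ sigma = sigma.
Equal: yes.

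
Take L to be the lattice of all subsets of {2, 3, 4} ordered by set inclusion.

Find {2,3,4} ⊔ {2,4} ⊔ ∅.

Under ⊆, join is union: {2,3,4} ∪ {2,4} ∪ ∅ = {2,3,4}.

{2,3,4}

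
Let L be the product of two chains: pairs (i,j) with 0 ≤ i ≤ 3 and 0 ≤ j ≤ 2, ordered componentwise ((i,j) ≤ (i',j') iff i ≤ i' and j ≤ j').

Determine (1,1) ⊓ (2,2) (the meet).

In a product of chains, the meet is componentwise min, giving (1,1).

(1,1)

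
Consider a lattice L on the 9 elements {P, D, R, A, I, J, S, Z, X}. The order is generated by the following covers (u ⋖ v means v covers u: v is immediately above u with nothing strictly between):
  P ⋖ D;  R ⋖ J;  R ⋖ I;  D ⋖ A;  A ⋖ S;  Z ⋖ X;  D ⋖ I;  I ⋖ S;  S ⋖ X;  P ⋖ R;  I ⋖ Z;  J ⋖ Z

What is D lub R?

I

Common upper bounds of {D, R}: I, S, X, Z.
The least among these is I.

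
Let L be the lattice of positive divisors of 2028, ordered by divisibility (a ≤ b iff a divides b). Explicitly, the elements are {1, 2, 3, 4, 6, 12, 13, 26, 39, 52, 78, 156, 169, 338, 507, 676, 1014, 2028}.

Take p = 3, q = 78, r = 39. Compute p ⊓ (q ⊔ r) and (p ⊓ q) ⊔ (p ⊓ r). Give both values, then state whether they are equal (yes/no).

3; 3; yes

q ⊔ r = 78, so p ⊓ (q ⊔ r) = 3 ⊓ 78 = 3.
p ⊓ q = 3 and p ⊓ r = 3, so (p ⊓ q) ⊔ (p ⊓ r) = 3 ⊔ 3 = 3.
Equal: yes.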